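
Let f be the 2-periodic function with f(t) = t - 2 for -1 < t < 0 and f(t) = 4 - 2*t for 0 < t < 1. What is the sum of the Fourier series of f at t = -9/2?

t = -9/2 differs from t = -1/2 by -2 full period(s), and the series is 2-periodic.
f is continuous at t = -1/2 with value -5/2, so the series converges to -5/2 there.

-5/2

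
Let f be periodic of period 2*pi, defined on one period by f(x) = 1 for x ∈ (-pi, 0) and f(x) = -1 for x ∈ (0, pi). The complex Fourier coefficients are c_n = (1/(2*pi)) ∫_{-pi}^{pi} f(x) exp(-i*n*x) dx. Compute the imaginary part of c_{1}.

2/pi

Since f is real-valued, Im(c_{1}) = -(1/(2*pi)) ∫_{-pi}^{pi} f(x) sin(x) dx = -b_{1}/2.
f is odd and sin(x) is odd, so the integrand is even: ∫_{-pi}^{pi} f(x) sin(x) dx = 2∫_0^{pi} f(x) sin(x) dx.
Directly, an antiderivative of (-1) sin(x) is cos(x); evaluating from 0 to pi: ∫_{0}^{pi} (-1) sin(x) dx = (-1) - (1) = -2.
So ∫_{-pi}^{pi} f(x) sin(x) dx = -4.
Hence Im(c_{1}) = (-1/(2*pi))·(-4) = 2/pi.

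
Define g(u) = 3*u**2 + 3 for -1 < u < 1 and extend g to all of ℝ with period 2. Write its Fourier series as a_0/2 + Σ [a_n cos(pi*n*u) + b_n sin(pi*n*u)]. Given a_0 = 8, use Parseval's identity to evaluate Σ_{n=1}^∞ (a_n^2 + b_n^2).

8/5

Parseval: a_0^2/2 + Σ_{n≥1} (a_n^2+b_n^2) = ∫_{-1}^{1} g(u)^2 du = 168/5.
Subtract a_0^2/2 = 32: Σ (a_n^2+b_n^2) = 8/5.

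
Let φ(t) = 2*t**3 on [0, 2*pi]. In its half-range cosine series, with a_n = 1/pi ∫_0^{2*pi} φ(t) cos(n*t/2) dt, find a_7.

a_7 = 1/pi ∫_0^{2*pi} (2*t**3) cos(7*t/2) dt.
Integrating by parts three times (tabular method), an antiderivative of (2*t**3) cos(7*t/2) is 4*t**3*sin(7*t/2)/7 + 24*t**2*cos(7*t/2)/49 - 96*t*sin(7*t/2)/343 - 192*cos(7*t/2)/2401; evaluating from 0 to 2*pi: ∫_{0}^{2*pi} (2*t**3) cos(7*t/2) dt = (192/2401 - 96*pi**2/49) - (-192/2401) = 384/2401 - 96*pi**2/49.
Hence a_7 = (1/pi)·(384/2401 - 96*pi**2/49) = 96*(4 - 49*pi**2)/(2401*pi).

96*(4 - 49*pi**2)/(2401*pi)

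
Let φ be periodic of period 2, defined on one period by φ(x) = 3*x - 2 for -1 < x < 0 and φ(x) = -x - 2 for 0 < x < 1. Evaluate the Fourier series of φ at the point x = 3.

-4

x = 3 differs from x = -1 by 2 full period(s), and the series is 2-periodic.
At x = -1 the one-sided limits are φ(-1^-) = -3 and φ(-1^+) = -5.
By Dirichlet's theorem the series converges to their average, [(-3) + (-5)]/2 = -4.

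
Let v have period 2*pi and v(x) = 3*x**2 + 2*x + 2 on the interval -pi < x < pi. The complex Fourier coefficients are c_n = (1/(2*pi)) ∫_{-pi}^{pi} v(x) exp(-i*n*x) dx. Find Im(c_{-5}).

Since v is real-valued, Im(c_{-5}) = -(1/(2*pi)) ∫_{-pi}^{pi} v(x) sin(-5*x) dx = b_{5}/2.
Integrating by parts twice (tabular method), an antiderivative of (3*x**2 + 2*x + 2) sin(-5*x) is 3*x**2*cos(5*x)/5 - 6*x*sin(5*x)/25 + 2*x*cos(5*x)/5 - 2*sin(5*x)/25 + 44*cos(5*x)/125; evaluating from -pi to pi: ∫_{-pi}^{pi} (3*x**2 + 2*x + 2) sin(-5*x) dx = (-3*pi**2/5 - 2*pi/5 - 44/125) - (-3*pi**2/5 - 44/125 + 2*pi/5) = -4*pi/5.
Hence Im(c_{-5}) = (-1/(2*pi))·(-4*pi/5) = 2/5.

2/5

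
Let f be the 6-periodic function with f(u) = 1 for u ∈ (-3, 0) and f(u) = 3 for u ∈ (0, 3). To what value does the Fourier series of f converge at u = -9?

2

u = -9 differs from u = 3 by -2 full period(s), and the series is 6-periodic.
At u = 3 the one-sided limits are f(3^-) = 3 and f(3^+) = 1.
By Dirichlet's theorem the series converges to their average, [(3) + (1)]/2 = 2.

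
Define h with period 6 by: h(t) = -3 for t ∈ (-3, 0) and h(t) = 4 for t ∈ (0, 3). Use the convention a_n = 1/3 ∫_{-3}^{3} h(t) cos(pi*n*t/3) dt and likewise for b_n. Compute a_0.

a_0 = 1/3 ∫_{-3}^{3} h(t) dt = 1/3 · (3) = 1.

1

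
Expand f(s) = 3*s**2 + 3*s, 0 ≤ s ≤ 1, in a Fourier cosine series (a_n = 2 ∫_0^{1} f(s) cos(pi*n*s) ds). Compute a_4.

a_4 = 2 ∫_0^{1} (3*s**2 + 3*s) cos(4*pi*s) ds.
Integrating by parts twice (tabular method), an antiderivative of (3*s**2 + 3*s) cos(4*pi*s) is 3*s**2*sin(4*pi*s)/(4*pi) + 3*s*sin(4*pi*s)/(4*pi) + 3*s*cos(4*pi*s)/(8*pi**2) - 3*sin(4*pi*s)/(32*pi**3) + 3*cos(4*pi*s)/(16*pi**2); evaluating from 0 to 1: ∫_{0}^{1} (3*s**2 + 3*s) cos(4*pi*s) ds = (9/(16*pi**2)) - (3/(16*pi**2)) = 3/(8*pi**2).
Hence a_4 = 2·(3/(8*pi**2)) = 3/(4*pi**2).

3/(4*pi**2)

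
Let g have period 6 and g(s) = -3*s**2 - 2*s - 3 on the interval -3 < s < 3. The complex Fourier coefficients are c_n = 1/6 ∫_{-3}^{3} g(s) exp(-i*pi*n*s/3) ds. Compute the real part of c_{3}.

6/pi**2

Since g is real-valued, Re(c_{3}) = 1/6 ∫_{-3}^{3} g(s) cos(pi*s) ds = a_{3}/2.
Integrating by parts twice (tabular method), an antiderivative of (-3*s**2 - 2*s - 3) cos(pi*s) is -3*s**2*sin(pi*s)/pi - 2*s*sin(pi*s)/pi - 6*s*cos(pi*s)/pi**2 - 3*sin(pi*s)/pi + 6*sin(pi*s)/pi**3 - 2*cos(pi*s)/pi**2; evaluating from -3 to 3: ∫_{-3}^{3} (-3*s**2 - 2*s - 3) cos(pi*s) ds = (20/pi**2) - (-16/pi**2) = 36/pi**2.
Hence Re(c_{3}) = (1/6)·(36/pi**2) = 6/pi**2.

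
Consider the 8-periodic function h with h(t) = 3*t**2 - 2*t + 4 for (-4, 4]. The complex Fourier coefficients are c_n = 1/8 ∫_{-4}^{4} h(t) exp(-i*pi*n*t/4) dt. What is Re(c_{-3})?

Since h is real-valued, Re(c_{-3}) = 1/8 ∫_{-4}^{4} h(t) cos(-3*pi*t/4) dt = a_{3}/2.
Integrating by parts twice (tabular method), an antiderivative of (3*t**2 - 2*t + 4) cos(-3*pi*t/4) is 4*t**2*sin(3*pi*t/4)/pi - 8*t*sin(3*pi*t/4)/(3*pi) + 32*t*cos(3*pi*t/4)/(3*pi**2) - 128*sin(3*pi*t/4)/(9*pi**3) + 16*sin(3*pi*t/4)/(3*pi) - 32*cos(3*pi*t/4)/(9*pi**2); evaluating from -4 to 4: ∫_{-4}^{4} (3*t**2 - 2*t + 4) cos(-3*pi*t/4) dt = (-352/(9*pi**2)) - (416/(9*pi**2)) = -256/(3*pi**2).
Hence Re(c_{-3}) = (1/8)·(-256/(3*pi**2)) = -32/(3*pi**2).

-32/(3*pi**2)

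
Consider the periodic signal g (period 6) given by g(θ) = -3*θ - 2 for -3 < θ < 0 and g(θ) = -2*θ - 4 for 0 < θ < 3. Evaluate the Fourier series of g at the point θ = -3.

-3/2

At θ = -3 the one-sided limits are g(-3^-) = -10 and g(-3^+) = 7.
By Dirichlet's theorem the series converges to their average, [(-10) + (7)]/2 = -3/2.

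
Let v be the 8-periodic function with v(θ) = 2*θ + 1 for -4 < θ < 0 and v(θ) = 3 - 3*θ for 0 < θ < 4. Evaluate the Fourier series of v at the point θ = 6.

θ = 6 differs from θ = -2 by 1 full period(s), and the series is 8-periodic.
v is continuous at θ = -2 with value -3, so the series converges to -3 there.

-3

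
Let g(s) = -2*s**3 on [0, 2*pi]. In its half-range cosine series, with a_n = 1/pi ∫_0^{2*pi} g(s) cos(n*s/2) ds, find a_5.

96*(-4 + 25*pi**2)/(625*pi)

a_5 = 1/pi ∫_0^{2*pi} (-2*s**3) cos(5*s/2) ds.
Integrating by parts three times (tabular method), an antiderivative of (-2*s**3) cos(5*s/2) is -4*s**3*sin(5*s/2)/5 - 24*s**2*cos(5*s/2)/25 + 96*s*sin(5*s/2)/125 + 192*cos(5*s/2)/625; evaluating from 0 to 2*pi: ∫_{0}^{2*pi} (-2*s**3) cos(5*s/2) ds = (-192/625 + 96*pi**2/25) - (192/625) = -384/625 + 96*pi**2/25.
Hence a_5 = (1/pi)·(-384/625 + 96*pi**2/25) = 96*(-4 + 25*pi**2)/(625*pi).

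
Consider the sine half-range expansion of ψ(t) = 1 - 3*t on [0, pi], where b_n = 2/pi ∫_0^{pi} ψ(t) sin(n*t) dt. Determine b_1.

-6 + 4/pi

b_1 = 2/pi ∫_0^{pi} (1 - 3*t) sin(t) dt.
Integrating by parts (boundary term plus one more integral), an antiderivative of (1 - 3*t) sin(t) is 3*t*cos(t) - 3*sin(t) - cos(t); evaluating from 0 to pi: ∫_{0}^{pi} (1 - 3*t) sin(t) dt = (1 - 3*pi) - (-1) = 2 - 3*pi.
Hence b_1 = (2/pi)·(2 - 3*pi) = -6 + 4/pi.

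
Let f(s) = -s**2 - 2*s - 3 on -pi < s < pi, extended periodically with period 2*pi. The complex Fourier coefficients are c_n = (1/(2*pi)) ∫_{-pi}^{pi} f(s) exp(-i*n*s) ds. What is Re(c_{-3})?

2/9

Since f is real-valued, Re(c_{-3}) = (1/(2*pi)) ∫_{-pi}^{pi} f(s) cos(-3*s) ds = a_{3}/2.
Integrating by parts twice (tabular method), an antiderivative of (-s**2 - 2*s - 3) cos(-3*s) is -s**2*sin(3*s)/3 - 2*s*sin(3*s)/3 - 2*s*cos(3*s)/9 - 25*sin(3*s)/27 - 2*cos(3*s)/9; evaluating from -pi to pi: ∫_{-pi}^{pi} (-s**2 - 2*s - 3) cos(-3*s) ds = (2/9 + 2*pi/9) - (2/9 - 2*pi/9) = 4*pi/9.
Hence Re(c_{-3}) = (1/(2*pi))·(4*pi/9) = 2/9.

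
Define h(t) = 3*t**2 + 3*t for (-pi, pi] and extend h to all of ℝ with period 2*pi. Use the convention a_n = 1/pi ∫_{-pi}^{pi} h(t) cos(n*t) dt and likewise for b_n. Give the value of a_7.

a_7 = 1/pi ∫_{-pi}^{pi} h(t) cos(7*t) dt.
Integrating by parts twice (tabular method), an antiderivative of (3*t**2 + 3*t) cos(7*t) is 3*t**2*sin(7*t)/7 + 3*t*sin(7*t)/7 + 6*t*cos(7*t)/49 - 6*sin(7*t)/343 + 3*cos(7*t)/49; evaluating from -pi to pi: ∫_{-pi}^{pi} (3*t**2 + 3*t) cos(7*t) dt = (-6*pi/49 - 3/49) - (-3/49 + 6*pi/49) = -12*pi/49.
Hence a_7 = (1/pi)·(-12*pi/49) = -12/49.

-12/49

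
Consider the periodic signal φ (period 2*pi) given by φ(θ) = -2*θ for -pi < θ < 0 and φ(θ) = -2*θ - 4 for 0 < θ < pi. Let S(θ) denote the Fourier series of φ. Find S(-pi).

-2

θ = -pi differs from θ = pi by -1 full period(s), and the series is 2*pi-periodic.
At θ = pi the one-sided limits are φ(pi^-) = -2*pi - 4 and φ(pi^+) = 2*pi.
By Dirichlet's theorem the series converges to their average, [(-2*pi - 4) + (2*pi)]/2 = -2.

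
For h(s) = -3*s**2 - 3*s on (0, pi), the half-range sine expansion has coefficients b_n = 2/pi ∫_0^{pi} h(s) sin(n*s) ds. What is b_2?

b_2 = 2/pi ∫_0^{pi} (-3*s**2 - 3*s) sin(2*s) ds.
Integrating by parts twice (tabular method), an antiderivative of (-3*s**2 - 3*s) sin(2*s) is 3*s**2*cos(2*s)/2 - 3*s*sin(2*s)/2 + 3*s*cos(2*s)/2 - 3*sin(2*s)/4 - 3*cos(2*s)/4; evaluating from 0 to pi: ∫_{0}^{pi} (-3*s**2 - 3*s) sin(2*s) ds = (-3/4 + 3*pi/2 + 3*pi**2/2) - (-3/4) = 3*pi*(1 + pi)/2.
Hence b_2 = (2/pi)·(3*pi*(1 + pi)/2) = 3 + 3*pi.

3 + 3*pi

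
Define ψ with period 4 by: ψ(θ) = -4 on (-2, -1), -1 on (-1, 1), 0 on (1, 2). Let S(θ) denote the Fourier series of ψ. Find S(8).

-1

θ = 8 differs from θ = 0 by 2 full period(s), and the series is 4-periodic.
ψ is continuous at θ = 0 with value -1, so the series converges to -1 there.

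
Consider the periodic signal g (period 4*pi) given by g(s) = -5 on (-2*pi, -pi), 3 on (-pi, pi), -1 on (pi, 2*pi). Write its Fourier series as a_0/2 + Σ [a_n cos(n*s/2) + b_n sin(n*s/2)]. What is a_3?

-4/pi

a_3 = (1/(2*pi)) ∫_{-2*pi}^{2*pi} g(s) cos(3*s/2) ds.
Split the integral at the breakpoints.
Directly, an antiderivative of (-5) cos(3*s/2) is -10*sin(3*s/2)/3; evaluating from -2*pi to -pi: ∫_{-2*pi}^{-pi} (-5) cos(3*s/2) ds = (-10/3) - (0) = -10/3.
Directly, an antiderivative of (3) cos(3*s/2) is 2*sin(3*s/2); evaluating from -pi to pi: ∫_{-pi}^{pi} (3) cos(3*s/2) ds = (-2) - (2) = -4.
Directly, an antiderivative of (-1) cos(3*s/2) is -2*sin(3*s/2)/3; evaluating from pi to 2*pi: ∫_{pi}^{2*pi} (-1) cos(3*s/2) ds = (0) - (2/3) = -2/3.
Summing the pieces and multiplying by (1/(2*pi)) gives a_3 = -4/pi.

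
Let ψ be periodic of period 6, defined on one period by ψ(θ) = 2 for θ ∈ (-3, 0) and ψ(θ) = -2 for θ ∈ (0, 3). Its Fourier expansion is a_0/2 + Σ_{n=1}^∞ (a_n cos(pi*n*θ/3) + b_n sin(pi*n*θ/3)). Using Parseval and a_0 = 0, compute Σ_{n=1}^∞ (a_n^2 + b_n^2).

8

Parseval: a_0^2/2 + Σ_{n≥1} (a_n^2+b_n^2) = 1/3 ∫_{-3}^{3} ψ(θ)^2 dθ = 8.
Subtract a_0^2/2 = 0: Σ (a_n^2+b_n^2) = 8.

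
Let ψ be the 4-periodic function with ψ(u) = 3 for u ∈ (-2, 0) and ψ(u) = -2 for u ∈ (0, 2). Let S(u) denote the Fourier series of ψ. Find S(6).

1/2

u = 6 differs from u = 2 by 1 full period(s), and the series is 4-periodic.
At u = 2 the one-sided limits are ψ(2^-) = -2 and ψ(2^+) = 3.
By Dirichlet's theorem the series converges to their average, [(-2) + (3)]/2 = 1/2.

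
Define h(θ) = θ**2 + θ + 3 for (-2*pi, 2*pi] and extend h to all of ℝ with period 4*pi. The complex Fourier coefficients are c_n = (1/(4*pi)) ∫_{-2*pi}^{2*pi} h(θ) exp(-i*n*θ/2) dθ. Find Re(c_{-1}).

-8

Since h is real-valued, Re(c_{-1}) = (1/(4*pi)) ∫_{-2*pi}^{2*pi} h(θ) cos(-θ/2) dθ = a_{1}/2.
Integrating by parts twice (tabular method), an antiderivative of (θ**2 + θ + 3) cos(-θ/2) is 2*θ**2*sin(θ/2) + 2*θ*sin(θ/2) + 8*θ*cos(θ/2) - 10*sin(θ/2) + 4*cos(θ/2); evaluating from -2*pi to 2*pi: ∫_{-2*pi}^{2*pi} (θ**2 + θ + 3) cos(-θ/2) dθ = (-16*pi - 4) - (-4 + 16*pi) = -32*pi.
Hence Re(c_{-1}) = (1/(4*pi))·(-32*pi) = -8.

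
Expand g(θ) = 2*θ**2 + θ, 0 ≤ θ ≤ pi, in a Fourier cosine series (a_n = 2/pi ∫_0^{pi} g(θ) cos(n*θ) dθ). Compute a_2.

2

a_2 = 2/pi ∫_0^{pi} (2*θ**2 + θ) cos(2*θ) dθ.
Integrating by parts twice (tabular method), an antiderivative of (2*θ**2 + θ) cos(2*θ) is θ**2*sin(2*θ) + θ*sin(2*θ)/2 + θ*cos(2*θ) - sin(2*θ)/2 + cos(2*θ)/4; evaluating from 0 to pi: ∫_{0}^{pi} (2*θ**2 + θ) cos(2*θ) dθ = (1/4 + pi) - (1/4) = pi.
Hence a_2 = (2/pi)·(pi) = 2.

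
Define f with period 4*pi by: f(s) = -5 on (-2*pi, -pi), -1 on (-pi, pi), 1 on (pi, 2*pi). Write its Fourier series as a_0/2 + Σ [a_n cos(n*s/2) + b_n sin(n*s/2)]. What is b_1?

b_1 = (1/(2*pi)) ∫_{-2*pi}^{2*pi} f(s) sin(s/2) ds.
Split the integral at the breakpoints.
Directly, an antiderivative of (-5) sin(s/2) is 10*cos(s/2); evaluating from -2*pi to -pi: ∫_{-2*pi}^{-pi} (-5) sin(s/2) ds = (0) - (-10) = 10.
Directly, an antiderivative of (-1) sin(s/2) is 2*cos(s/2); evaluating from -pi to pi: ∫_{-pi}^{pi} (-1) sin(s/2) ds = (0) - (0) = 0.
Directly, an antiderivative of (1) sin(s/2) is -2*cos(s/2); evaluating from pi to 2*pi: ∫_{pi}^{2*pi} (1) sin(s/2) ds = (2) - (0) = 2.
Summing the pieces and multiplying by (1/(2*pi)) gives b_1 = 6/pi.

6/pi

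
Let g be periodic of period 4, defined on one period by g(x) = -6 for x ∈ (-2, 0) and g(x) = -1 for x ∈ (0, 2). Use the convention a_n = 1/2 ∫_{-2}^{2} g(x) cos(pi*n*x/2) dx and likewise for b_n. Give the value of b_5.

2/pi

b_5 = 1/2 ∫_{-2}^{2} g(x) sin(5*pi*x/2) dx.
Split the integral at the breakpoints.
Directly, an antiderivative of (-6) sin(5*pi*x/2) is 12*cos(5*pi*x/2)/(5*pi); evaluating from -2 to 0: ∫_{-2}^{0} (-6) sin(5*pi*x/2) dx = (12/(5*pi)) - (-12/(5*pi)) = 24/(5*pi).
Directly, an antiderivative of (-1) sin(5*pi*x/2) is 2*cos(5*pi*x/2)/(5*pi); evaluating from 0 to 2: ∫_{0}^{2} (-1) sin(5*pi*x/2) dx = (-2/(5*pi)) - (2/(5*pi)) = -4/(5*pi).
Summing the pieces and multiplying by (1/2) gives b_5 = 2/pi.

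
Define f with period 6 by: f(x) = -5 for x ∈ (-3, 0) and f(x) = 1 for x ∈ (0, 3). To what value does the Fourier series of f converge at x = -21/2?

x = -21/2 differs from x = 3/2 by -2 full period(s), and the series is 6-periodic.
f is continuous at x = 3/2 with value 1, so the series converges to 1 there.

1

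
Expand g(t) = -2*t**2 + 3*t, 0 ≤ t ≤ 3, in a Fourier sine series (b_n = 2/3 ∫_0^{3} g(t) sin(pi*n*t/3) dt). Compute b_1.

b_1 = 2/3 ∫_0^{3} (-2*t**2 + 3*t) sin(pi*t/3) dt.
Integrating by parts twice (tabular method), an antiderivative of (-2*t**2 + 3*t) sin(pi*t/3) is 6*t**2*cos(pi*t/3)/pi - 36*t*sin(pi*t/3)/pi**2 - 9*t*cos(pi*t/3)/pi + 27*sin(pi*t/3)/pi**2 - 108*cos(pi*t/3)/pi**3; evaluating from 0 to 3: ∫_{0}^{3} (-2*t**2 + 3*t) sin(pi*t/3) dt = (-27/pi + 108/pi**3) - (-108/pi**3) = -27/pi + 216/pi**3.
Hence b_1 = (2/3)·(-27/pi + 216/pi**3) = -18/pi + 144/pi**3.

-18/pi + 144/pi**3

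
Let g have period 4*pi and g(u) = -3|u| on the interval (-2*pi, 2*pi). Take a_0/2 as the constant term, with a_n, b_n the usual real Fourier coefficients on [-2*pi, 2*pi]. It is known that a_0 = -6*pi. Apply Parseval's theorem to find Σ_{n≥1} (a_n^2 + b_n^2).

Parseval: a_0^2/2 + Σ_{n≥1} (a_n^2+b_n^2) = (1/(2*pi)) ∫_{-2*pi}^{2*pi} g(u)^2 du = 24*pi**2.
Subtract a_0^2/2 = 18*pi**2: Σ (a_n^2+b_n^2) = 6*pi**2.

6*pi**2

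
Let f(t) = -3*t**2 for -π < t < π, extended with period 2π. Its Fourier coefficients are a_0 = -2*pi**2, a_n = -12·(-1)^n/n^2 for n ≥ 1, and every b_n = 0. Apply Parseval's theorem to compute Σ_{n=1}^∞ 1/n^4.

Parseval: a_0^2/2 + Σ a_n^2 = (1/π) ∫_{-π}^{π} f(t)^2 dt = 18*pi**4/5.
Subtract a_0^2/2 = 2*pi**4: Σ a_n^2 = 8*pi**4/5.
Since a_n^2 = 144/n^4, Σ 1/n^4 = pi**4/90.

pi**4/90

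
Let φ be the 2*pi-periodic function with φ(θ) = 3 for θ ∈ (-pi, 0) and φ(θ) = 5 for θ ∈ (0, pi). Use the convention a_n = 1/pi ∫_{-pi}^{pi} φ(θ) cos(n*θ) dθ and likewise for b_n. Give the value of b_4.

b_4 = 1/pi ∫_{-pi}^{pi} φ(θ) sin(4*θ) dθ.
Split the integral at the breakpoints.
Directly, an antiderivative of (3) sin(4*θ) is -3*cos(4*θ)/4; evaluating from -pi to 0: ∫_{-pi}^{0} (3) sin(4*θ) dθ = (-3/4) - (-3/4) = 0.
Directly, an antiderivative of (5) sin(4*θ) is -5*cos(4*θ)/4; evaluating from 0 to pi: ∫_{0}^{pi} (5) sin(4*θ) dθ = (-5/4) - (-5/4) = 0.
Summing the pieces and multiplying by (1/pi) gives b_4 = 0.

0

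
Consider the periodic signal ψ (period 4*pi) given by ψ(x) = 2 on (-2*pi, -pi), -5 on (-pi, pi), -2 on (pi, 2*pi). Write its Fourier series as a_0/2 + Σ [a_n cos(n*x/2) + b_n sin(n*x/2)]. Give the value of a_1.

-10/pi

a_1 = (1/(2*pi)) ∫_{-2*pi}^{2*pi} ψ(x) cos(x/2) dx.
Split the integral at the breakpoints.
Directly, an antiderivative of (2) cos(x/2) is 4*sin(x/2); evaluating from -2*pi to -pi: ∫_{-2*pi}^{-pi} (2) cos(x/2) dx = (-4) - (0) = -4.
Directly, an antiderivative of (-5) cos(x/2) is -10*sin(x/2); evaluating from -pi to pi: ∫_{-pi}^{pi} (-5) cos(x/2) dx = (-10) - (10) = -20.
Directly, an antiderivative of (-2) cos(x/2) is -4*sin(x/2); evaluating from pi to 2*pi: ∫_{pi}^{2*pi} (-2) cos(x/2) dx = (0) - (-4) = 4.
Summing the pieces and multiplying by (1/(2*pi)) gives a_1 = -10/pi.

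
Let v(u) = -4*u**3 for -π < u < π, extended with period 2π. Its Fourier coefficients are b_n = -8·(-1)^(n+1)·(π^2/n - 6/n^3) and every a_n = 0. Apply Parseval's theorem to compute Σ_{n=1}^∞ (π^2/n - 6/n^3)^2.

Parseval: Σ b_n^2 = (1/π) ∫_{-π}^{π} v(u)^2 du = 32*pi**6/7.
b_n^2 = 64·(π^2/n - 6/n^3)^2, so the sum equals (32*pi**6/7)/64 = pi**6/14.

pi**6/14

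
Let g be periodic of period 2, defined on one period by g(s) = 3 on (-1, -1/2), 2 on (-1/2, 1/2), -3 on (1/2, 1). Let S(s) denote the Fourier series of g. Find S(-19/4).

s = -19/4 differs from s = -3/4 by -2 full period(s), and the series is 2-periodic.
g is continuous at s = -3/4 with value 3, so the series converges to 3 there.

3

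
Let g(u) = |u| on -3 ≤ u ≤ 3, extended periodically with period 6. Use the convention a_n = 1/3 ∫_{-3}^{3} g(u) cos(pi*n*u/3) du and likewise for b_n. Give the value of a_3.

-4/(3*pi**2)

a_3 = 1/3 ∫_{-3}^{3} g(u) cos(pi*u) du.
g is even and cos(pi*u) is even, so the integrand is even and a_3 = 2/3 ∫_0^{3} g(u) cos(pi*u) du.
Integrating by parts (boundary term plus one more integral), an antiderivative of (u) cos(pi*u) is u*sin(pi*u)/pi + cos(pi*u)/pi**2; evaluating from 0 to 3: ∫_{0}^{3} (u) cos(pi*u) du = (-1/pi**2) - (pi**(-2)) = -2/pi**2.
Hence a_3 = (2/3)·(-2/pi**2) = -4/(3*pi**2).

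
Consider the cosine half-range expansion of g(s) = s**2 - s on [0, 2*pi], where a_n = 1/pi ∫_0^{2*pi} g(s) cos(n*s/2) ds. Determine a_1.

-16 + 8/pi

a_1 = 1/pi ∫_0^{2*pi} (s**2 - s) cos(s/2) ds.
Integrating by parts twice (tabular method), an antiderivative of (s**2 - s) cos(s/2) is 2*s**2*sin(s/2) - 2*s*sin(s/2) + 8*s*cos(s/2) - 16*sin(s/2) - 4*cos(s/2); evaluating from 0 to 2*pi: ∫_{0}^{2*pi} (s**2 - s) cos(s/2) ds = (4 - 16*pi) - (-4) = 8 - 16*pi.
Hence a_1 = (1/pi)·(8 - 16*pi) = -16 + 8/pi.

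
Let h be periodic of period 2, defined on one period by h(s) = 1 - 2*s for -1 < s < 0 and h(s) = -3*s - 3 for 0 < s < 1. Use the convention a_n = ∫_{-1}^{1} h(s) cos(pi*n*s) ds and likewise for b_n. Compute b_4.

b_4 = ∫_{-1}^{1} h(s) sin(4*pi*s) ds.
Split the integral at the breakpoints.
Integrating by parts (boundary term plus one more integral), an antiderivative of (1 - 2*s) sin(4*pi*s) is s*cos(4*pi*s)/(2*pi) - sin(4*pi*s)/(8*pi**2) - cos(4*pi*s)/(4*pi); evaluating from -1 to 0: ∫_{-1}^{0} (1 - 2*s) sin(4*pi*s) ds = (-1/(4*pi)) - (-3/(4*pi)) = 1/(2*pi).
Integrating by parts (boundary term plus one more integral), an antiderivative of (-3*s - 3) sin(4*pi*s) is 3*s*cos(4*pi*s)/(4*pi) - 3*sin(4*pi*s)/(16*pi**2) + 3*cos(4*pi*s)/(4*pi); evaluating from 0 to 1: ∫_{0}^{1} (-3*s - 3) sin(4*pi*s) ds = (3/(2*pi)) - (3/(4*pi)) = 3/(4*pi).
Summing the pieces gives b_4 = 5/(4*pi).

5/(4*pi)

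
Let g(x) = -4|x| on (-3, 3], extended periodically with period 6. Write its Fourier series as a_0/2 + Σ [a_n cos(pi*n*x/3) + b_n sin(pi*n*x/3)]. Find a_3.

a_3 = 1/3 ∫_{-3}^{3} g(x) cos(pi*x) dx.
g is even and cos(pi*x) is even, so the integrand is even and a_3 = 2/3 ∫_0^{3} g(x) cos(pi*x) dx.
Integrating by parts (boundary term plus one more integral), an antiderivative of (-4*x) cos(pi*x) is -4*x*sin(pi*x)/pi - 4*cos(pi*x)/pi**2; evaluating from 0 to 3: ∫_{0}^{3} (-4*x) cos(pi*x) dx = (4/pi**2) - (-4/pi**2) = 8/pi**2.
Hence a_3 = (2/3)·(8/pi**2) = 16/(3*pi**2).

16/(3*pi**2)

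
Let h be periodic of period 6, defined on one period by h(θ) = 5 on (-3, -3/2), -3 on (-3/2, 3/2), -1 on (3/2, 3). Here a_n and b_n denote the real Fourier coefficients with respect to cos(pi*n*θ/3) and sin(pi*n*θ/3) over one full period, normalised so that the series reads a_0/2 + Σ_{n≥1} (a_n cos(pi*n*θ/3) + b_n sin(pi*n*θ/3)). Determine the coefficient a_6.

a_6 = 1/3 ∫_{-3}^{3} h(θ) cos(2*pi*θ) dθ.
Split the integral at the breakpoints.
Directly, an antiderivative of (5) cos(2*pi*θ) is 5*sin(2*pi*θ)/(2*pi); evaluating from -3 to -3/2: ∫_{-3}^{-3/2} (5) cos(2*pi*θ) dθ = (0) - (0) = 0.
Directly, an antiderivative of (-3) cos(2*pi*θ) is -3*sin(2*pi*θ)/(2*pi); evaluating from -3/2 to 3/2: ∫_{-3/2}^{3/2} (-3) cos(2*pi*θ) dθ = (0) - (0) = 0.
Directly, an antiderivative of (-1) cos(2*pi*θ) is -sin(2*pi*θ)/(2*pi); evaluating from 3/2 to 3: ∫_{3/2}^{3} (-1) cos(2*pi*θ) dθ = (0) - (0) = 0.
Summing the pieces and multiplying by (1/3) gives a_6 = 0.

0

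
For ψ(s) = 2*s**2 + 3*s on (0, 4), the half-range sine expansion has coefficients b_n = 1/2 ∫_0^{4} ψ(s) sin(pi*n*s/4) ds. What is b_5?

b_5 = 1/2 ∫_0^{4} (2*s**2 + 3*s) sin(5*pi*s/4) ds.
Integrating by parts twice (tabular method), an antiderivative of (2*s**2 + 3*s) sin(5*pi*s/4) is -8*s**2*cos(5*pi*s/4)/(5*pi) + 64*s*sin(5*pi*s/4)/(25*pi**2) - 12*s*cos(5*pi*s/4)/(5*pi) + 48*sin(5*pi*s/4)/(25*pi**2) + 256*cos(5*pi*s/4)/(125*pi**3); evaluating from 0 to 4: ∫_{0}^{4} (2*s**2 + 3*s) sin(5*pi*s/4) ds = (16*(-16 + 275*pi**2)/(125*pi**3)) - (256/(125*pi**3)) = 16*(-32 + 275*pi**2)/(125*pi**3).
Hence b_5 = (1/2)·(16*(-32 + 275*pi**2)/(125*pi**3)) = 8*(-32 + 275*pi**2)/(125*pi**3).

8*(-32 + 275*pi**2)/(125*pi**3)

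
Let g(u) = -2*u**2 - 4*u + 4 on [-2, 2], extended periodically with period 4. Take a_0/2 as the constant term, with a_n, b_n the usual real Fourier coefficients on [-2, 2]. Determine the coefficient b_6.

b_6 = 1/2 ∫_{-2}^{2} g(u) sin(3*pi*u) du.
Integrating by parts twice (tabular method), an antiderivative of (-2*u**2 - 4*u + 4) sin(3*pi*u) is 2*u**2*cos(3*pi*u)/(3*pi) - 4*u*sin(3*pi*u)/(9*pi**2) + 4*u*cos(3*pi*u)/(3*pi) - 4*sin(3*pi*u)/(9*pi**2) - 4*cos(3*pi*u)/(3*pi) - 4*cos(3*pi*u)/(27*pi**3); evaluating from -2 to 2: ∫_{-2}^{2} (-2*u**2 - 4*u + 4) sin(3*pi*u) du = (-4/(27*pi**3) + 4/pi) - (4*(-9*pi**2 - 1)/(27*pi**3)) = 16/(3*pi).
Hence b_6 = (1/2)·(16/(3*pi)) = 8/(3*pi).

8/(3*pi)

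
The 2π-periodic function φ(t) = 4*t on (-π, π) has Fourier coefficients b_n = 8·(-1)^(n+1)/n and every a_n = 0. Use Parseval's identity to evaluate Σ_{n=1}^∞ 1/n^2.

Parseval: Σ b_n^2 = (1/π) ∫_{-π}^{π} φ(t)^2 dt = 32*pi**2/3.
Σ b_n^2 = Σ 64/n^2, so Σ 1/n^2 = (32*pi**2/3)/64 = pi**2/6.

pi**2/6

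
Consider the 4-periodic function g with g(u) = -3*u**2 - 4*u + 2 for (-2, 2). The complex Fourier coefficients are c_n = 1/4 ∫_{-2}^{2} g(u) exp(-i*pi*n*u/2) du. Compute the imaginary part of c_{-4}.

Since g is real-valued, Im(c_{-4}) = -1/4 ∫_{-2}^{2} g(u) sin(-2*pi*u) du = b_{4}/2.
Integrating by parts twice (tabular method), an antiderivative of (-3*u**2 - 4*u + 2) sin(-2*pi*u) is -3*u**2*cos(2*pi*u)/(2*pi) + 3*u*sin(2*pi*u)/(2*pi**2) - 2*u*cos(2*pi*u)/pi + sin(2*pi*u)/pi**2 + 3*cos(2*pi*u)/(4*pi**3) + cos(2*pi*u)/pi; evaluating from -2 to 2: ∫_{-2}^{2} (-3*u**2 - 4*u + 2) sin(-2*pi*u) du = (-9/pi + 3/(4*pi**3)) - ((3/4 - pi**2)/pi**3) = -8/pi.
Hence Im(c_{-4}) = (-1/4)·(-8/pi) = 2/pi.

2/pi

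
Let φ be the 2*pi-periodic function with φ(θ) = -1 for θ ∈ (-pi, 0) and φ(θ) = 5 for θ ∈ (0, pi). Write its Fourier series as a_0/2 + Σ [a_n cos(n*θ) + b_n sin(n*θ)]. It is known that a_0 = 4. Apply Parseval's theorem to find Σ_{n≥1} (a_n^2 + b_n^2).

18

Parseval: a_0^2/2 + Σ_{n≥1} (a_n^2+b_n^2) = 1/pi ∫_{-pi}^{pi} φ(θ)^2 dθ = 26.
Subtract a_0^2/2 = 8: Σ (a_n^2+b_n^2) = 18.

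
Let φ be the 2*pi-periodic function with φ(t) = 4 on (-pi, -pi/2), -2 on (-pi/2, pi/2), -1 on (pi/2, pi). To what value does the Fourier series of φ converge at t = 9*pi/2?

t = 9*pi/2 differs from t = pi/2 by 2 full period(s), and the series is 2*pi-periodic.
At t = pi/2 the one-sided limits are φ(pi/2^-) = -2 and φ(pi/2^+) = -1.
By Dirichlet's theorem the series converges to their average, [(-2) + (-1)]/2 = -3/2.

-3/2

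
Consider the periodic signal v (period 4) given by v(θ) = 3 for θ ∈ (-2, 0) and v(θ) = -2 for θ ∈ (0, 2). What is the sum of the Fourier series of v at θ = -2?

1/2

At θ = -2 the one-sided limits are v(-2^-) = -2 and v(-2^+) = 3.
By Dirichlet's theorem the series converges to their average, [(-2) + (3)]/2 = 1/2.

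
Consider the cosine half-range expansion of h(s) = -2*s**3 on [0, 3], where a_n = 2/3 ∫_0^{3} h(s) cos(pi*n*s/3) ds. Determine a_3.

a_3 = 2/3 ∫_0^{3} (-2*s**3) cos(pi*s) ds.
Integrating by parts three times (tabular method), an antiderivative of (-2*s**3) cos(pi*s) is -2*s**3*sin(pi*s)/pi - 6*s**2*cos(pi*s)/pi**2 + 12*s*sin(pi*s)/pi**3 + 12*cos(pi*s)/pi**4; evaluating from 0 to 3: ∫_{0}^{3} (-2*s**3) cos(pi*s) ds = (6*(-2 + 9*pi**2)/pi**4) - (12/pi**4) = 6*(-4 + 9*pi**2)/pi**4.
Hence a_3 = (2/3)·(6*(-4 + 9*pi**2)/pi**4) = 4*(-4 + 9*pi**2)/pi**4.

4*(-4 + 9*pi**2)/pi**4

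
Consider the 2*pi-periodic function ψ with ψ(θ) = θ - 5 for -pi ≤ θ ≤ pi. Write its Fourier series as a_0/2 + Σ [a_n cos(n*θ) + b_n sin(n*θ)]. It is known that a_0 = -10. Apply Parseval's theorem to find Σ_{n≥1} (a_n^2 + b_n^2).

Parseval: a_0^2/2 + Σ_{n≥1} (a_n^2+b_n^2) = 1/pi ∫_{-pi}^{pi} ψ(θ)^2 dθ = 2*pi**2/3 + 50.
Subtract a_0^2/2 = 50: Σ (a_n^2+b_n^2) = 2*pi**2/3.

2*pi**2/3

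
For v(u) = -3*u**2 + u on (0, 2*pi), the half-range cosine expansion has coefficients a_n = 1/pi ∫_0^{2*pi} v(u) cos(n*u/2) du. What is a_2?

-12

a_2 = 1/pi ∫_0^{2*pi} (-3*u**2 + u) cos(u) du.
Integrating by parts twice (tabular method), an antiderivative of (-3*u**2 + u) cos(u) is -3*u**2*sin(u) + u*sin(u) - 6*u*cos(u) + 6*sin(u) + cos(u); evaluating from 0 to 2*pi: ∫_{0}^{2*pi} (-3*u**2 + u) cos(u) du = (1 - 12*pi) - (1) = -12*pi.
Hence a_2 = (1/pi)·(-12*pi) = -12.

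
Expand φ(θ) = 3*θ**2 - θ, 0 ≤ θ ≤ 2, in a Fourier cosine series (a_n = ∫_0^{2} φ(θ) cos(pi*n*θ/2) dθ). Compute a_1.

-40/pi**2

a_1 = ∫_0^{2} (3*θ**2 - θ) cos(pi*θ/2) dθ.
Integrating by parts twice (tabular method), an antiderivative of (3*θ**2 - θ) cos(pi*θ/2) is 6*θ**2*sin(pi*θ/2)/pi - 2*θ*sin(pi*θ/2)/pi + 24*θ*cos(pi*θ/2)/pi**2 - 48*sin(pi*θ/2)/pi**3 - 4*cos(pi*θ/2)/pi**2; evaluating from 0 to 2: ∫_{0}^{2} (3*θ**2 - θ) cos(pi*θ/2) dθ = (-44/pi**2) - (-4/pi**2) = -40/pi**2.
Hence a_1 = -40/pi**2.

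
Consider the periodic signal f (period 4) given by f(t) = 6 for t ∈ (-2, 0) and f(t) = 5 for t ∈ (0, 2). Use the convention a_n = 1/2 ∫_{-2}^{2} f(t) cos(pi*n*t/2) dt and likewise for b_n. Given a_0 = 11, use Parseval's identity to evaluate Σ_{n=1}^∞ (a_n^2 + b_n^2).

1/2

Parseval: a_0^2/2 + Σ_{n≥1} (a_n^2+b_n^2) = 1/2 ∫_{-2}^{2} f(t)^2 dt = 61.
Subtract a_0^2/2 = 121/2: Σ (a_n^2+b_n^2) = 1/2.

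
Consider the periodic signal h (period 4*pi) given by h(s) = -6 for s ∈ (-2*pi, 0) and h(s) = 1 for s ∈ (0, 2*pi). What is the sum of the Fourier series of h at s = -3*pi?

1

s = -3*pi differs from s = pi by -1 full period(s), and the series is 4*pi-periodic.
h is continuous at s = pi with value 1, so the series converges to 1 there.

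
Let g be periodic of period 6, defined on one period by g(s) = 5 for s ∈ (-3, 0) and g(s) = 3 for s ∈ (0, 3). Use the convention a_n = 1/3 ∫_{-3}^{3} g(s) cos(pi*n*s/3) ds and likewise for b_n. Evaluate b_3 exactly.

b_3 = 1/3 ∫_{-3}^{3} g(s) sin(pi*s) ds.
Split the integral at the breakpoints.
Directly, an antiderivative of (5) sin(pi*s) is -5*cos(pi*s)/pi; evaluating from -3 to 0: ∫_{-3}^{0} (5) sin(pi*s) ds = (-5/pi) - (5/pi) = -10/pi.
Directly, an antiderivative of (3) sin(pi*s) is -3*cos(pi*s)/pi; evaluating from 0 to 3: ∫_{0}^{3} (3) sin(pi*s) ds = (3/pi) - (-3/pi) = 6/pi.
Summing the pieces and multiplying by (1/3) gives b_3 = -4/(3*pi).

-4/(3*pi)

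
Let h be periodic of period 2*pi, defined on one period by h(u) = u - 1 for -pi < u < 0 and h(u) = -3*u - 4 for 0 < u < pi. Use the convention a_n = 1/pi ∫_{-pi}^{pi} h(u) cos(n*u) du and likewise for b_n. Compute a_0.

-2*pi - 5

a_0 = 1/pi ∫_{-pi}^{pi} h(u) du = 1/pi · (-pi*(5 + 2*pi)) = -2*pi - 5.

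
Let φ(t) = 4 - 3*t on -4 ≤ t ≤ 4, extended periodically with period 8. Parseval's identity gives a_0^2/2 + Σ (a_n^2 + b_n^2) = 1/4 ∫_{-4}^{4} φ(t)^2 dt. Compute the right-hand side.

128

1/4 ∫_{-4}^{4} φ(t)^2 dt = 1/4 · (512) = 128.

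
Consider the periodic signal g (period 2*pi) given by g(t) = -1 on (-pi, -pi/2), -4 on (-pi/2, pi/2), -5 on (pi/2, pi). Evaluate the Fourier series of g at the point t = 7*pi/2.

-5/2

t = 7*pi/2 differs from t = -pi/2 by 2 full period(s), and the series is 2*pi-periodic.
At t = -pi/2 the one-sided limits are g(-pi/2^-) = -1 and g(-pi/2^+) = -4.
By Dirichlet's theorem the series converges to their average, [(-1) + (-4)]/2 = -5/2.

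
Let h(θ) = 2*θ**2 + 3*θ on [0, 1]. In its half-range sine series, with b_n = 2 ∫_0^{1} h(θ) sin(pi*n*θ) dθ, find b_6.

b_6 = 2 ∫_0^{1} (2*θ**2 + 3*θ) sin(6*pi*θ) dθ.
Integrating by parts twice (tabular method), an antiderivative of (2*θ**2 + 3*θ) sin(6*pi*θ) is -θ**2*cos(6*pi*θ)/(3*pi) + θ*sin(6*pi*θ)/(9*pi**2) - θ*cos(6*pi*θ)/(2*pi) + sin(6*pi*θ)/(12*pi**2) + cos(6*pi*θ)/(54*pi**3); evaluating from 0 to 1: ∫_{0}^{1} (2*θ**2 + 3*θ) sin(6*pi*θ) dθ = ((1 - 45*pi**2)/(54*pi**3)) - (1/(54*pi**3)) = -5/(6*pi).
Hence b_6 = 2·(-5/(6*pi)) = -5/(3*pi).

-5/(3*pi)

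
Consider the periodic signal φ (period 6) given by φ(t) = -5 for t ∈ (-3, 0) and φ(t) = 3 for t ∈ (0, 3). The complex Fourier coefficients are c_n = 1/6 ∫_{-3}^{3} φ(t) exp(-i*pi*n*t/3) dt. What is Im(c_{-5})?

8/(5*pi)

Since φ is real-valued, Im(c_{-5}) = -1/6 ∫_{-3}^{3} φ(t) sin(-5*pi*t/3) dt = b_{5}/2.
Split the integral at the breakpoints.
Directly, an antiderivative of (-5) sin(-5*pi*t/3) is -3*cos(5*pi*t/3)/pi; evaluating from -3 to 0: ∫_{-3}^{0} (-5) sin(-5*pi*t/3) dt = (-3/pi) - (3/pi) = -6/pi.
Directly, an antiderivative of (3) sin(-5*pi*t/3) is 9*cos(5*pi*t/3)/(5*pi); evaluating from 0 to 3: ∫_{0}^{3} (3) sin(-5*pi*t/3) dt = (-9/(5*pi)) - (9/(5*pi)) = -18/(5*pi).
So ∫_{-3}^{3} φ(t) sin(-5*pi*t/3) dt = -48/(5*pi).
Hence Im(c_{-5}) = (-1/6)·(-48/(5*pi)) = 8/(5*pi).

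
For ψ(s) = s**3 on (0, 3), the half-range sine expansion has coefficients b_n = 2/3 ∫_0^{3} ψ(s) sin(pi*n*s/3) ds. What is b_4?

b_4 = 2/3 ∫_0^{3} (s**3) sin(4*pi*s/3) ds.
Integrating by parts three times (tabular method), an antiderivative of (s**3) sin(4*pi*s/3) is -3*s**3*cos(4*pi*s/3)/(4*pi) + 27*s**2*sin(4*pi*s/3)/(16*pi**2) + 81*s*cos(4*pi*s/3)/(32*pi**3) - 243*sin(4*pi*s/3)/(128*pi**4); evaluating from 0 to 3: ∫_{0}^{3} (s**3) sin(4*pi*s/3) ds = (81*(3 - 8*pi**2)/(32*pi**3)) - (0) = 81*(3 - 8*pi**2)/(32*pi**3).
Hence b_4 = (2/3)·(81*(3 - 8*pi**2)/(32*pi**3)) = 27*(3 - 8*pi**2)/(16*pi**3).

27*(3 - 8*pi**2)/(16*pi**3)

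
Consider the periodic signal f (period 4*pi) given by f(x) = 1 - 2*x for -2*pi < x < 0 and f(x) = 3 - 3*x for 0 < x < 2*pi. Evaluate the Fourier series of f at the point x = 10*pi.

2 - pi

x = 10*pi differs from x = 2*pi by 2 full period(s), and the series is 4*pi-periodic.
At x = 2*pi the one-sided limits are f(2*pi^-) = 3 - 6*pi and f(2*pi^+) = 1 + 4*pi.
By Dirichlet's theorem the series converges to their average, [(3 - 6*pi) + (1 + 4*pi)]/2 = 2 - pi.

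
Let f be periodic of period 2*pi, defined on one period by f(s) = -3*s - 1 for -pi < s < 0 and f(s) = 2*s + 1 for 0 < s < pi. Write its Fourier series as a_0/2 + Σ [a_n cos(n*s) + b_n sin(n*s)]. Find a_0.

5*pi/2

a_0 = 1/pi ∫_{-pi}^{pi} f(s) ds = 1/pi · (5*pi**2/2) = 5*pi/2.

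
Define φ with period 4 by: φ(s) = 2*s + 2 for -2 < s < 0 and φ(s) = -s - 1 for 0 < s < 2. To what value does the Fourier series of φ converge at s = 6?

-5/2

s = 6 differs from s = 2 by 1 full period(s), and the series is 4-periodic.
At s = 2 the one-sided limits are φ(2^-) = -3 and φ(2^+) = -2.
By Dirichlet's theorem the series converges to their average, [(-3) + (-2)]/2 = -5/2.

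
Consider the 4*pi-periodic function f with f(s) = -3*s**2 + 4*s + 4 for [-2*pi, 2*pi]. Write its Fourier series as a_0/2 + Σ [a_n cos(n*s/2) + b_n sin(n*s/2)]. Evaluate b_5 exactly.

16/5

b_5 = (1/(2*pi)) ∫_{-2*pi}^{2*pi} f(s) sin(5*s/2) ds.
Integrating by parts twice (tabular method), an antiderivative of (-3*s**2 + 4*s + 4) sin(5*s/2) is 6*s**2*cos(5*s/2)/5 - 24*s*sin(5*s/2)/25 - 8*s*cos(5*s/2)/5 + 16*sin(5*s/2)/25 - 248*cos(5*s/2)/125; evaluating from -2*pi to 2*pi: ∫_{-2*pi}^{2*pi} (-3*s**2 + 4*s + 4) sin(5*s/2) ds = (-24*pi**2/5 + 248/125 + 16*pi/5) - (-24*pi**2/5 - 16*pi/5 + 248/125) = 32*pi/5.
Hence b_5 = (1/(2*pi))·(32*pi/5) = 16/5.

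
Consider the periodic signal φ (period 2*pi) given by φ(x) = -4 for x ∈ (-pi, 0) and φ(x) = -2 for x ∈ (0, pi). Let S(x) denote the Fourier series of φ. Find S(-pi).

At x = -pi the one-sided limits are φ(-pi^-) = -2 and φ(-pi^+) = -4.
By Dirichlet's theorem the series converges to their average, [(-2) + (-4)]/2 = -3.

-3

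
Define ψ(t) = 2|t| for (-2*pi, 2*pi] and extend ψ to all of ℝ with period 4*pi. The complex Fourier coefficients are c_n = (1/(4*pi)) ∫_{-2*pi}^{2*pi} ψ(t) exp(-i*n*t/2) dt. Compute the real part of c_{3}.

Since ψ is real-valued, Re(c_{3}) = (1/(4*pi)) ∫_{-2*pi}^{2*pi} ψ(t) cos(3*t/2) dt = a_{3}/2.
ψ is even and cos(3*t/2) is even, so the integrand is even: ∫_{-2*pi}^{2*pi} ψ(t) cos(3*t/2) dt = 2∫_0^{2*pi} ψ(t) cos(3*t/2) dt.
Integrating by parts (boundary term plus one more integral), an antiderivative of (2*t) cos(3*t/2) is 4*t*sin(3*t/2)/3 + 8*cos(3*t/2)/9; evaluating from 0 to 2*pi: ∫_{0}^{2*pi} (2*t) cos(3*t/2) dt = (-8/9) - (8/9) = -16/9.
So ∫_{-2*pi}^{2*pi} ψ(t) cos(3*t/2) dt = -32/9.
Hence Re(c_{3}) = (1/(4*pi))·(-32/9) = -8/(9*pi).

-8/(9*pi)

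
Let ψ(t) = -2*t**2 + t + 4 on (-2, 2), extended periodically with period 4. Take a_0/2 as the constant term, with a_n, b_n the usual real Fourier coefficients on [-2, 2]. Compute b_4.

-1/pi

b_4 = 1/2 ∫_{-2}^{2} ψ(t) sin(2*pi*t) dt.
Integrating by parts twice (tabular method), an antiderivative of (-2*t**2 + t + 4) sin(2*pi*t) is t**2*cos(2*pi*t)/pi - t*sin(2*pi*t)/pi**2 - t*cos(2*pi*t)/(2*pi) + sin(2*pi*t)/(4*pi**2) - 2*cos(2*pi*t)/pi - cos(2*pi*t)/(2*pi**3); evaluating from -2 to 2: ∫_{-2}^{2} (-2*t**2 + t + 4) sin(2*pi*t) dt = ((-1/2 + pi**2)/pi**3) - (-1/(2*pi**3) + 3/pi) = -2/pi.
Hence b_4 = (1/2)·(-2/pi) = -1/pi.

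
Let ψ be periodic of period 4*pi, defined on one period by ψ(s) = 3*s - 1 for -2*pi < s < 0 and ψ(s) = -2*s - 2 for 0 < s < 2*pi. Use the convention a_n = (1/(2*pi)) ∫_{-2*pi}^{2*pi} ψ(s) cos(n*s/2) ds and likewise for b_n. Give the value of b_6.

-1/3

b_6 = (1/(2*pi)) ∫_{-2*pi}^{2*pi} ψ(s) sin(3*s) ds.
Split the integral at the breakpoints.
Integrating by parts (boundary term plus one more integral), an antiderivative of (3*s - 1) sin(3*s) is -s*cos(3*s) + sin(3*s)/3 + cos(3*s)/3; evaluating from -2*pi to 0: ∫_{-2*pi}^{0} (3*s - 1) sin(3*s) ds = (1/3) - (1/3 + 2*pi) = -2*pi.
Integrating by parts (boundary term plus one more integral), an antiderivative of (-2*s - 2) sin(3*s) is 2*s*cos(3*s)/3 - 2*sin(3*s)/9 + 2*cos(3*s)/3; evaluating from 0 to 2*pi: ∫_{0}^{2*pi} (-2*s - 2) sin(3*s) ds = (2/3 + 4*pi/3) - (2/3) = 4*pi/3.
Summing the pieces and multiplying by (1/(2*pi)) gives b_6 = -1/3.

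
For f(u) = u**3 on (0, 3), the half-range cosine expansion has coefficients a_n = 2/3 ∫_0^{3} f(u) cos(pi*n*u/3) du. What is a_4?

a_4 = 2/3 ∫_0^{3} (u**3) cos(4*pi*u/3) du.
Integrating by parts three times (tabular method), an antiderivative of (u**3) cos(4*pi*u/3) is 3*u**3*sin(4*pi*u/3)/(4*pi) + 27*u**2*cos(4*pi*u/3)/(16*pi**2) - 81*u*sin(4*pi*u/3)/(32*pi**3) - 243*cos(4*pi*u/3)/(128*pi**4); evaluating from 0 to 3: ∫_{0}^{3} (u**3) cos(4*pi*u/3) du = (243*(-1 + 8*pi**2)/(128*pi**4)) - (-243/(128*pi**4)) = 243/(16*pi**2).
Hence a_4 = (2/3)·(243/(16*pi**2)) = 81/(8*pi**2).

81/(8*pi**2)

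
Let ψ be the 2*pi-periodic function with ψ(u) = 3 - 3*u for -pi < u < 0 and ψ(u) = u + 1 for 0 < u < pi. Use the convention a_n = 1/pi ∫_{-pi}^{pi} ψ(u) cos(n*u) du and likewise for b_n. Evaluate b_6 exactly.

b_6 = 1/pi ∫_{-pi}^{pi} ψ(u) sin(6*u) du.
Split the integral at the breakpoints.
Integrating by parts (boundary term plus one more integral), an antiderivative of (3 - 3*u) sin(6*u) is u*cos(6*u)/2 - sin(6*u)/12 - cos(6*u)/2; evaluating from -pi to 0: ∫_{-pi}^{0} (3 - 3*u) sin(6*u) du = (-1/2) - (-pi/2 - 1/2) = pi/2.
Integrating by parts (boundary term plus one more integral), an antiderivative of (u + 1) sin(6*u) is -u*cos(6*u)/6 + sin(6*u)/36 - cos(6*u)/6; evaluating from 0 to pi: ∫_{0}^{pi} (u + 1) sin(6*u) du = (-pi/6 - 1/6) - (-1/6) = -pi/6.
Summing the pieces and multiplying by (1/pi) gives b_6 = 1/3.

1/3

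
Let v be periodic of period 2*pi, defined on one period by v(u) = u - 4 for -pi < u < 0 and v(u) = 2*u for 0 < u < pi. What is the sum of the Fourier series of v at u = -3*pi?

-2 + pi/2

u = -3*pi differs from u = pi by -2 full period(s), and the series is 2*pi-periodic.
At u = pi the one-sided limits are v(pi^-) = 2*pi and v(pi^+) = -4 - pi.
By Dirichlet's theorem the series converges to their average, [(2*pi) + (-4 - pi)]/2 = -2 + pi/2.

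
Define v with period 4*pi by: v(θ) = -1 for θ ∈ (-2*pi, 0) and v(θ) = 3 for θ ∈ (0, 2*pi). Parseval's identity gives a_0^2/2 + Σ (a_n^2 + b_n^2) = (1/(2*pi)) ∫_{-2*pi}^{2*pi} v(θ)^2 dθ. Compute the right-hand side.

(1/(2*pi)) ∫_{-2*pi}^{2*pi} v(θ)^2 dθ = (1/(2*pi)) · (20*pi) = 10.

10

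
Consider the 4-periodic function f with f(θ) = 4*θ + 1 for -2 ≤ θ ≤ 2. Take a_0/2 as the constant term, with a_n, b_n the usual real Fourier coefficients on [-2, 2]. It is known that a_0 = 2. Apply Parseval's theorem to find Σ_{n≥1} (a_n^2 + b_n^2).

Parseval: a_0^2/2 + Σ_{n≥1} (a_n^2+b_n^2) = 1/2 ∫_{-2}^{2} f(θ)^2 dθ = 134/3.
Subtract a_0^2/2 = 2: Σ (a_n^2+b_n^2) = 128/3.

128/3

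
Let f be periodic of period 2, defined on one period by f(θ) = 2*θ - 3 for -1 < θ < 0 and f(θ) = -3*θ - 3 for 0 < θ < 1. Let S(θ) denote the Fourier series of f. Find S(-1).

-11/2

At θ = -1 the one-sided limits are f(-1^-) = -6 and f(-1^+) = -5.
By Dirichlet's theorem the series converges to their average, [(-6) + (-5)]/2 = -11/2.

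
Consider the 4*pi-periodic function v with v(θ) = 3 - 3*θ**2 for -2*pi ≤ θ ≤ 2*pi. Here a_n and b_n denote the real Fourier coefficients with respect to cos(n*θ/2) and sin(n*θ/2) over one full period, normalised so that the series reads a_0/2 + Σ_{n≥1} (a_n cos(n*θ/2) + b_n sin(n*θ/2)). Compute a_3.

a_3 = (1/(2*pi)) ∫_{-2*pi}^{2*pi} v(θ) cos(3*θ/2) dθ.
v is even and cos(3*θ/2) is even, so the integrand is even and a_3 = 1/pi ∫_0^{2*pi} v(θ) cos(3*θ/2) dθ.
Integrating by parts twice (tabular method), an antiderivative of (3 - 3*θ**2) cos(3*θ/2) is -2*θ**2*sin(3*θ/2) - 8*θ*cos(3*θ/2)/3 + 34*sin(3*θ/2)/9; evaluating from 0 to 2*pi: ∫_{0}^{2*pi} (3 - 3*θ**2) cos(3*θ/2) dθ = (16*pi/3) - (0) = 16*pi/3.
Hence a_3 = (1/pi)·(16*pi/3) = 16/3.

16/3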